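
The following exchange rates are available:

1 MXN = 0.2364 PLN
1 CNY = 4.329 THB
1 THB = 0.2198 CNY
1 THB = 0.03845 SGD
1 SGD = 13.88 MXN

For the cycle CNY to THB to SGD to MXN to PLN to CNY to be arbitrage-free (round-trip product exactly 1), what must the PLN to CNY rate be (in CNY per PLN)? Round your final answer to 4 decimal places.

Known legs of the cycle: 4.329 × 0.03845 × 13.88 × 0.2364 = 0.5461612304616
For no arbitrage the full-cycle product must be 1, so the missing rate is 1 / 0.5461612304616 ≈ 1.830961.

1.8310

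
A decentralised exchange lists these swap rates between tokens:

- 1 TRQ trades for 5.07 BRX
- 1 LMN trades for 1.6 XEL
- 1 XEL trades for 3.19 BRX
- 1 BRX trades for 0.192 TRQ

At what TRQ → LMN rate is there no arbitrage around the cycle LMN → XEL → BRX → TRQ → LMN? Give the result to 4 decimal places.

Known legs of the cycle: 1.6 × 3.19 × 0.192 = 0.979968
For no arbitrage the full-cycle product must be 1, so the missing rate is 1 / 0.979968 ≈ 1.020441.

1.0204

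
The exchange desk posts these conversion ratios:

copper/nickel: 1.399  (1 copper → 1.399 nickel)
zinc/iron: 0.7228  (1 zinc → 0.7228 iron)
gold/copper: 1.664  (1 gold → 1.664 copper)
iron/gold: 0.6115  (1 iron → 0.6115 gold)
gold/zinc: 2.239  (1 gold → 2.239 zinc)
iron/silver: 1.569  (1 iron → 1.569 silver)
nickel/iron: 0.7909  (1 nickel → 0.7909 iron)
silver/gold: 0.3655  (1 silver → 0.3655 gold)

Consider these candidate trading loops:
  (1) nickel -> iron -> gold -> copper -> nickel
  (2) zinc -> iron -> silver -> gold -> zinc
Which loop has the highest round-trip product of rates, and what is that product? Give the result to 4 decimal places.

1.1259

(1) 0.7909 × 0.6115 × 1.664 × 1.399 = 1.12587
(2) 0.7228 × 1.569 × 0.3655 × 2.239 = 0.92807
Highest is cycle (1) at 1.1259 (>1, arbitrage).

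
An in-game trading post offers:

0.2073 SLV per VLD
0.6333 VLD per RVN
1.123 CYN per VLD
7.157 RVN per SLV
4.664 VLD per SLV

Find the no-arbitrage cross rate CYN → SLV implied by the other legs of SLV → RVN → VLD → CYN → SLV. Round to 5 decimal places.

Known legs of the cycle: 7.157 × 0.6333 × 1.123 = 5.0900290563
For no arbitrage the full-cycle product must be 1, so the missing rate is 1 / 5.0900290563 ≈ 0.1964625.

0.19646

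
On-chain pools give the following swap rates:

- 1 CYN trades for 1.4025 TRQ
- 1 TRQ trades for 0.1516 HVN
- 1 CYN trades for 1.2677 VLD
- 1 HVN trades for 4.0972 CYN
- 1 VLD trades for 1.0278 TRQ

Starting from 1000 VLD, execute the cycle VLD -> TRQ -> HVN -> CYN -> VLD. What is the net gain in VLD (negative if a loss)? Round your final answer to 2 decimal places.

1000 VLD × 1.0278 = 1027.8 TRQ
1027.8 TRQ × 0.1516 = 155.81448 HVN
155.81448 HVN × 4.0972 = 638.403087456 CYN
638.403087456 CYN × 1.2677 = 809.3035939679712 VLD
Net change: 809.3035939679712 − 1000 = -190.6964060320288 VLD

-190.70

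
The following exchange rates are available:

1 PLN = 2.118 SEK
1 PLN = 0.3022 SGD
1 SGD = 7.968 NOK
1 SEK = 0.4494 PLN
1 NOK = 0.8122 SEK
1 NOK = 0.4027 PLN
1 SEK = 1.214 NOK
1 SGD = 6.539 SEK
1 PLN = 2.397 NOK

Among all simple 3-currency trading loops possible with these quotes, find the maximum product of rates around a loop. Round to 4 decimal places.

SEK→NOK→PLN→SEK: 1.214 × 0.4027 × 2.118 = 1.03544
NOK→PLN→SGD→NOK: 0.4027 × 0.3022 × 7.968 = 0.96967
SEK→PLN→SGD→SEK: 0.4494 × 0.3022 × 6.539 = 0.88805
SEK→PLN→NOK→SEK: 0.4494 × 2.397 × 0.8122 = 0.87491
Maximum is SEK→NOK→PLN→SEK at 1.0354; arbitrage exists.

1.0354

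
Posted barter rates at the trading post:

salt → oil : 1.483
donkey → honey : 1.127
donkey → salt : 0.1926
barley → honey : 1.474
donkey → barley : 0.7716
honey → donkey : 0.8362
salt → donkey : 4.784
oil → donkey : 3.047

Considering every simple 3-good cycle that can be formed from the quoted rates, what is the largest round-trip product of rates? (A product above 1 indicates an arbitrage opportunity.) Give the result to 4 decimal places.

0.9510

honey→donkey→barley→honey: 0.8362 × 0.7716 × 1.474 = 0.95104
oil→donkey→salt→oil: 3.047 × 0.1926 × 1.483 = 0.87030
Maximum is honey→donkey→barley→honey at 0.9510; no arbitrage — every cycle loses value.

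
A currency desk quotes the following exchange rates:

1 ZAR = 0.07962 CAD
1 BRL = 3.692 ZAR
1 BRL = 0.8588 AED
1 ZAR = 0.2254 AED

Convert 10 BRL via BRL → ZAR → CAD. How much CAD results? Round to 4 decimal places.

10 BRL × 3.692 = 36.92 ZAR
36.92 ZAR × 0.07962 = 2.9395704 CAD

2.9396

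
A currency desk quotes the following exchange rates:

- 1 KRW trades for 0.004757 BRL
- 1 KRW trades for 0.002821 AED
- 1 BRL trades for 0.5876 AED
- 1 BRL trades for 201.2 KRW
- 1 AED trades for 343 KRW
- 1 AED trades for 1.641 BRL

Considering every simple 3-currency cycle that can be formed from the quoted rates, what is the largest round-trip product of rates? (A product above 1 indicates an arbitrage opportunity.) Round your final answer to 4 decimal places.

0.9588

BRL→AED→KRW→BRL: 0.5876 × 343 × 0.004757 = 0.95876
BRL→KRW→AED→BRL: 201.2 × 0.002821 × 1.641 = 0.93141
Maximum is BRL→AED→KRW→BRL at 0.9588; no arbitrage — every cycle loses value.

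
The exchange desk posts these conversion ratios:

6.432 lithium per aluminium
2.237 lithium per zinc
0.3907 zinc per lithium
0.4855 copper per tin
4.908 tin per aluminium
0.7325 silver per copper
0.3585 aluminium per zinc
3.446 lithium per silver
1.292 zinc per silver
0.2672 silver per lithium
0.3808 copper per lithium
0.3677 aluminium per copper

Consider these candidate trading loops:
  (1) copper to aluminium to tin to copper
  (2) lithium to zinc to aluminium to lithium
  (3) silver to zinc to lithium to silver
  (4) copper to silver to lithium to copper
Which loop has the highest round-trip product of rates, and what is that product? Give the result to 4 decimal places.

0.9612

(1) 0.3677 × 4.908 × 0.4855 = 0.87617
(2) 0.3907 × 0.3585 × 6.432 = 0.90090
(3) 1.292 × 2.237 × 0.2672 = 0.77226
(4) 0.7325 × 3.446 × 0.3808 = 0.96121
Highest is cycle (4) at 0.9612 (≤1, no arbitrage).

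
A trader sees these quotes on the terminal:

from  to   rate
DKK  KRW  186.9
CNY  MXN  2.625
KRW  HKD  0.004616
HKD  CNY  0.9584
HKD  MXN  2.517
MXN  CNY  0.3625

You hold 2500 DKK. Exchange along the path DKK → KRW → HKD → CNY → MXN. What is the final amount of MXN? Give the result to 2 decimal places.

2500 DKK × 186.9 = 467250 KRW
467250 KRW × 0.004616 = 2156.826 HKD
2156.826 HKD × 0.9584 = 2067.1020384 CNY
2067.1020384 CNY × 2.625 = 5426.1428508 MXN

5426.14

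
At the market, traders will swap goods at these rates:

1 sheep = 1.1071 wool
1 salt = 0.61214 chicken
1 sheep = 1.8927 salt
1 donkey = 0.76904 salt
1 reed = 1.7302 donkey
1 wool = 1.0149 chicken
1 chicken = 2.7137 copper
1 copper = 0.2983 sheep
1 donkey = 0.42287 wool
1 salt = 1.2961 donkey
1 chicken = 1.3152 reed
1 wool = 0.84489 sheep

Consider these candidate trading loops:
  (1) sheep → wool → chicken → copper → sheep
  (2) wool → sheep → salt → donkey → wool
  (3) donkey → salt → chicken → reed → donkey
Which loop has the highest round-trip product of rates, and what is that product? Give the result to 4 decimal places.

(1) 1.1071 × 1.0149 × 2.7137 × 0.2983 = 0.90955
(2) 0.84489 × 1.8927 × 1.2961 × 0.42287 = 0.87645
(3) 0.76904 × 0.61214 × 1.3152 × 1.7302 = 1.07124
Highest is cycle (3) at 1.0712 (>1, arbitrage).

1.0712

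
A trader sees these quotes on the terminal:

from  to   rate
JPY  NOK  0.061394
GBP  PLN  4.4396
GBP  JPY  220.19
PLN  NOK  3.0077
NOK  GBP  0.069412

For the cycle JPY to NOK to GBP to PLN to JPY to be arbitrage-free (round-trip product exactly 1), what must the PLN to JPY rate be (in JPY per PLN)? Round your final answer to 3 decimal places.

52.856

Known legs of the cycle: 0.061394 × 0.069412 × 4.4396 = 0.0189192680641888
For no arbitrage the full-cycle product must be 1, so the missing rate is 1 / 0.0189192680641888 ≈ 52.85617.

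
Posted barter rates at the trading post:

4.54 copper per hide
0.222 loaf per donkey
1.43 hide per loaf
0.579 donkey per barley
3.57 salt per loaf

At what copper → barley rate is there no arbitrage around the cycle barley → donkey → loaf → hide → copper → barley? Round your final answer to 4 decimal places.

1.1983

Known legs of the cycle: 0.579 × 0.222 × 1.43 × 4.54 = 0.8344944036
For no arbitrage the full-cycle product must be 1, so the missing rate is 1 / 0.8344944036 ≈ 1.198330.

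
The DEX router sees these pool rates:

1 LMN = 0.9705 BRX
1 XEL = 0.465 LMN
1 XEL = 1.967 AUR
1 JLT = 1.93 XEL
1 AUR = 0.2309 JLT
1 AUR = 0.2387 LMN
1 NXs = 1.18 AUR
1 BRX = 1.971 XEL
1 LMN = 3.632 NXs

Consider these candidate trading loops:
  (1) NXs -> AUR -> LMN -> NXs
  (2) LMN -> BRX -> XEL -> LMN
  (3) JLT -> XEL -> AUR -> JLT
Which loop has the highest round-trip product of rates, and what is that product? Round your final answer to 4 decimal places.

(1) 1.18 × 0.2387 × 3.632 = 1.02301
(2) 0.9705 × 1.971 × 0.465 = 0.88948
(3) 1.93 × 1.967 × 0.2309 = 0.87657
Highest is cycle (1) at 1.0230 (>1, arbitrage).

1.0230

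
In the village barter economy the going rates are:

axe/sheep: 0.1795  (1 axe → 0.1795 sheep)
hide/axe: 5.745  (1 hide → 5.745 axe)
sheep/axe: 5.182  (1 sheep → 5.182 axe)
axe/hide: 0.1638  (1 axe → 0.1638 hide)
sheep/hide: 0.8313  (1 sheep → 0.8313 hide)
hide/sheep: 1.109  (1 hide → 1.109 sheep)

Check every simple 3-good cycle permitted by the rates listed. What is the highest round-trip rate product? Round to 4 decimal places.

0.9413

hide→sheep→axe→hide: 1.109 × 5.182 × 0.1638 = 0.94133
hide→axe→sheep→hide: 5.745 × 0.1795 × 0.8313 = 0.85726
Maximum is hide→sheep→axe→hide at 0.9413; no arbitrage — every cycle loses value.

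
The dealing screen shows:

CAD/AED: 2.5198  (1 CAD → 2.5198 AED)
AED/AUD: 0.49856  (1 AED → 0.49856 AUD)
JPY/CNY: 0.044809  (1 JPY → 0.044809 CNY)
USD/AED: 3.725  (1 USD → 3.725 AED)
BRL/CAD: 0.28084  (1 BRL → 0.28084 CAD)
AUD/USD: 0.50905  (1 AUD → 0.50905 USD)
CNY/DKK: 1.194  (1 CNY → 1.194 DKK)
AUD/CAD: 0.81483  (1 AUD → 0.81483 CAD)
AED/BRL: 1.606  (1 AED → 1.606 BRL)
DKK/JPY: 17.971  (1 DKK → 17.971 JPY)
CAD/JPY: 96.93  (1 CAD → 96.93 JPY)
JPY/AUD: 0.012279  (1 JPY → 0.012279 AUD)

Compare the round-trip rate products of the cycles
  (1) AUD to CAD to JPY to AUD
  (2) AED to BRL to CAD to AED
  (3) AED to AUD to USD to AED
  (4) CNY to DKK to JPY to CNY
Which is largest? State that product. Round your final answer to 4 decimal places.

(1) 0.81483 × 96.93 × 0.012279 = 0.96981
(2) 1.606 × 0.28084 × 2.5198 = 1.13650
(3) 0.49856 × 0.50905 × 3.725 = 0.94538
(4) 1.194 × 17.971 × 0.044809 = 0.96148
Highest is cycle (2) at 1.1365 (>1, arbitrage).

1.1365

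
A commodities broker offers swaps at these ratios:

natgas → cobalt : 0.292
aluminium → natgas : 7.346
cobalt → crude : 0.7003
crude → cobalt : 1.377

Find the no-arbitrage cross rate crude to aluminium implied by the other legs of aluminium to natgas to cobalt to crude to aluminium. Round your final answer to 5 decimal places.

0.66571

Known legs of the cycle: 7.346 × 0.292 × 0.7003 = 1.5021659096
For no arbitrage the full-cycle product must be 1, so the missing rate is 1 / 1.5021659096 ≈ 0.6657054.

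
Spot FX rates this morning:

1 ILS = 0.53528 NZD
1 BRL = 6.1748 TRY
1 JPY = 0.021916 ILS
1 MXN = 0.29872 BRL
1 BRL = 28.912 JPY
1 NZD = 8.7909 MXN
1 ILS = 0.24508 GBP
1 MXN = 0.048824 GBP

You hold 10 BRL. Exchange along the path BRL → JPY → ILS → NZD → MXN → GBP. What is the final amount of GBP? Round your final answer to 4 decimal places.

10 BRL × 28.912 = 289.12 JPY
289.12 JPY × 0.021916 = 6.33635392 ILS
6.33635392 ILS × 0.53528 = 3.3917235262976 NZD
3.3917235262976 NZD × 8.7909 = 29.81630234732957184 MXN
29.81630234732957184 MXN × 0.048824 = 1.45575114580601901551616 GBP

1.4558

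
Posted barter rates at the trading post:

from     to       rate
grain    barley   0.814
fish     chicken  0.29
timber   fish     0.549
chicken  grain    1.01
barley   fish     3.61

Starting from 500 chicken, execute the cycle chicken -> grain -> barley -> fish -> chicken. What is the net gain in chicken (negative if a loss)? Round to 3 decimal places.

-69.651

500 chicken × 1.01 = 505 grain
505 grain × 0.814 = 411.07 barley
411.07 barley × 3.61 = 1483.9627 fish
1483.9627 fish × 0.29 = 430.349183 chicken
Net change: 430.349183 − 500 = -69.650817 chicken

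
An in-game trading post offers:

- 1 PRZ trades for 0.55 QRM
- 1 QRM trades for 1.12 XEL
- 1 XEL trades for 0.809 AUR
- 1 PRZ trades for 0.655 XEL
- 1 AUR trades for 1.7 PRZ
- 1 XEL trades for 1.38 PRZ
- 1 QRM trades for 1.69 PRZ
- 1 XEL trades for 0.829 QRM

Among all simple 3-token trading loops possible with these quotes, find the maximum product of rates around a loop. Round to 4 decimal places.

QRM→PRZ→XEL→QRM: 1.69 × 0.655 × 0.829 = 0.91766
PRZ→XEL→AUR→PRZ: 0.655 × 0.809 × 1.7 = 0.90082
QRM→XEL→PRZ→QRM: 1.12 × 1.38 × 0.55 = 0.85008
Maximum is QRM→PRZ→XEL→QRM at 0.9177; no arbitrage — every cycle loses value.

0.9177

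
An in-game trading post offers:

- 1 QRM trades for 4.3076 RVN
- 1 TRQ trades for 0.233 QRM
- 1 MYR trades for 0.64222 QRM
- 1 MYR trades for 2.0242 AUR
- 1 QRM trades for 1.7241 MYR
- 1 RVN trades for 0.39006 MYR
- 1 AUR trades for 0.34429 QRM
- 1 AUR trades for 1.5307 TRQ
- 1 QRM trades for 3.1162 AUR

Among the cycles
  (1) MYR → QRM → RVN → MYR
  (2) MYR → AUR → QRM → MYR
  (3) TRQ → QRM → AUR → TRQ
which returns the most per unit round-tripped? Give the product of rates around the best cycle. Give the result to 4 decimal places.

(1) 0.64222 × 4.3076 × 0.39006 = 1.07907
(2) 2.0242 × 0.34429 × 1.7241 = 1.20155
(3) 0.233 × 3.1162 × 1.5307 = 1.11140
Highest is cycle (2) at 1.2015 (>1, arbitrage).

1.2015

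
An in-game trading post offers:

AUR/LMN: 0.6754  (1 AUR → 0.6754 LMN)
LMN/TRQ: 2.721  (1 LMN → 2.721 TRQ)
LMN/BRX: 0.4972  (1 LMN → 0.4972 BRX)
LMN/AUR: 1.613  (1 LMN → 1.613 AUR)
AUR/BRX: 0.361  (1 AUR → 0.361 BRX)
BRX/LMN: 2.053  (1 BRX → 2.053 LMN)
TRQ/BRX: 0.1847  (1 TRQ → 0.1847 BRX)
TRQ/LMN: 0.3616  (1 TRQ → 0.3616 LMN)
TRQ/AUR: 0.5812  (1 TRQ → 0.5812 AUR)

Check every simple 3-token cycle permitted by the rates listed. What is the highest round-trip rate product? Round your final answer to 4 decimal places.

BRX→LMN→AUR→BRX: 2.053 × 1.613 × 0.361 = 1.19545
TRQ→AUR→LMN→TRQ: 0.5812 × 0.6754 × 2.721 = 1.06811
BRX→LMN→TRQ→BRX: 2.053 × 2.721 × 0.1847 = 1.03177
Maximum is BRX→LMN→AUR→BRX at 1.1954; arbitrage exists.

1.1954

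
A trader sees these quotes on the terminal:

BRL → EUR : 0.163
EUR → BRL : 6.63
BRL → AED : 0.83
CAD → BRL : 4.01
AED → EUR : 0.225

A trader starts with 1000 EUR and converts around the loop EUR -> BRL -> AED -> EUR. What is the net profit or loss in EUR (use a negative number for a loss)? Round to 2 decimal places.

1000 EUR × 6.63 = 6630 BRL
6630 BRL × 0.83 = 5502.9 AED
5502.9 AED × 0.225 = 1238.1525 EUR
Net change: 1238.1525 − 1000 = 238.1525 EUR

238.15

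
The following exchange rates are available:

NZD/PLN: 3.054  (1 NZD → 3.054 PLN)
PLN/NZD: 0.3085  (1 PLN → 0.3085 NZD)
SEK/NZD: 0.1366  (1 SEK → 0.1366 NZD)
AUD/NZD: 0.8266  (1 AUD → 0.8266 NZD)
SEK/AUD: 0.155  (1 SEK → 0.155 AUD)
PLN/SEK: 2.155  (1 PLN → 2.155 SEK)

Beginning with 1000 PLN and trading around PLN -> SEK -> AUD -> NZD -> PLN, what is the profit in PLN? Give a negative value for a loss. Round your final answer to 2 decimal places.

1000 PLN × 2.155 = 2155 SEK
2155 SEK × 0.155 = 334.025 AUD
334.025 AUD × 0.8266 = 276.105065 NZD
276.105065 NZD × 3.054 = 843.22486851 PLN
Net change: 843.22486851 − 1000 = -156.77513149 PLN

-156.78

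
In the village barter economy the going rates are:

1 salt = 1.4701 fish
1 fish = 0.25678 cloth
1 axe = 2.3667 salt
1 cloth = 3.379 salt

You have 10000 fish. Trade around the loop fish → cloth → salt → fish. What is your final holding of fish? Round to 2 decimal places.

10000 fish × 0.25678 = 2567.8 cloth
2567.8 cloth × 3.379 = 8676.5962 salt
8676.5962 salt × 1.4701 = 12755.46407362 fish

12755.46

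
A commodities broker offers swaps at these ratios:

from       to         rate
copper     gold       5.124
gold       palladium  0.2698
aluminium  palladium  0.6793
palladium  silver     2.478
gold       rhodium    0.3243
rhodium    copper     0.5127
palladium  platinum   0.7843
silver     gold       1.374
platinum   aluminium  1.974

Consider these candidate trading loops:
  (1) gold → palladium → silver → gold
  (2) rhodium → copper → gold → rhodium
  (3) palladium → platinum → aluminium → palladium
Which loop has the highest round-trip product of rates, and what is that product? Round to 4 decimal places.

1.0517

(1) 0.2698 × 2.478 × 1.374 = 0.91861
(2) 0.5127 × 5.124 × 0.3243 = 0.85196
(3) 0.7843 × 1.974 × 0.6793 = 1.05170
Highest is cycle (3) at 1.0517 (>1, arbitrage).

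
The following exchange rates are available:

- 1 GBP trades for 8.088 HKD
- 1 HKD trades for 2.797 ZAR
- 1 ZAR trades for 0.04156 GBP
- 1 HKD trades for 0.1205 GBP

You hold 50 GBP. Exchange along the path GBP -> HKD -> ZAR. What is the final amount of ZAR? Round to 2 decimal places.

1131.11

50 GBP × 8.088 = 404.4 HKD
404.4 HKD × 2.797 = 1131.1068 ZAR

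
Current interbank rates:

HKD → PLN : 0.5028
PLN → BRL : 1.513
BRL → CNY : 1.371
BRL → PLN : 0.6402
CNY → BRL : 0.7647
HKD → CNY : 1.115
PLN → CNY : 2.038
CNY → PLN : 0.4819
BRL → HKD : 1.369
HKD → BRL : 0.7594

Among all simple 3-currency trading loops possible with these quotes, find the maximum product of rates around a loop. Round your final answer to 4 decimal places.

1.1673

CNY→BRL→HKD→CNY: 0.7647 × 1.369 × 1.115 = 1.16726
PLN→BRL→HKD→PLN: 1.513 × 1.369 × 0.5028 = 1.04145
CNY→PLN→BRL→CNY: 0.4819 × 1.513 × 1.371 = 0.99962
CNY→BRL→PLN→CNY: 0.7647 × 0.6402 × 2.038 = 0.99773
Maximum is CNY→BRL→HKD→CNY at 1.1673; arbitrage exists.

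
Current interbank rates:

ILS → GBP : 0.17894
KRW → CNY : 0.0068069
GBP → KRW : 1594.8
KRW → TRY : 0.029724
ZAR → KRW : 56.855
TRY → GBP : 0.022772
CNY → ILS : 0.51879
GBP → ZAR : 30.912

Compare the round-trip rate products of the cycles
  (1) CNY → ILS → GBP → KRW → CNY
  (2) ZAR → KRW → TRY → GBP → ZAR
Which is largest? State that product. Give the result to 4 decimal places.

(1) 0.51879 × 0.17894 × 1594.8 × 0.0068069 = 1.00775
(2) 56.855 × 0.029724 × 0.022772 × 30.912 = 1.18961
Highest is cycle (2) at 1.1896 (>1, arbitrage).

1.1896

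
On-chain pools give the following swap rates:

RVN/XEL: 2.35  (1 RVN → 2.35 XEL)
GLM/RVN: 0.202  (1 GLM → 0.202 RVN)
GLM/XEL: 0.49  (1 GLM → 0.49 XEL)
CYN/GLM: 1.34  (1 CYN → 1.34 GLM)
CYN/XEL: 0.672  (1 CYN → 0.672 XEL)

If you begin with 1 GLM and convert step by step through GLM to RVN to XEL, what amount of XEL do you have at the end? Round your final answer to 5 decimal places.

0.47470

1 GLM × 0.202 = 0.202 RVN
0.202 RVN × 2.35 = 0.4747 XEL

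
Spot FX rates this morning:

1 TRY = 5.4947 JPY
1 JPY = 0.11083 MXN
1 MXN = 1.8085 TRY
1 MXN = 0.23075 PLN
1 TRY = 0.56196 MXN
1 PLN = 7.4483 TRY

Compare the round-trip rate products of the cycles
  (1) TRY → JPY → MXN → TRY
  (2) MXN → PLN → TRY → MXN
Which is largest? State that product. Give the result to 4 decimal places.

1.1013

(1) 5.4947 × 0.11083 × 1.8085 = 1.10134
(2) 0.23075 × 7.4483 × 0.56196 = 0.96584
Highest is cycle (1) at 1.1013 (>1, arbitrage).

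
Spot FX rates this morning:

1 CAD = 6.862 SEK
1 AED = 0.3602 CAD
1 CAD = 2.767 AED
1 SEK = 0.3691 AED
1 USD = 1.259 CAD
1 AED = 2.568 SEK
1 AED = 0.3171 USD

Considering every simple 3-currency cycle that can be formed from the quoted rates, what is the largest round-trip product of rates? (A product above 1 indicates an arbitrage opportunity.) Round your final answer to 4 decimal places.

1.1047

CAD→AED→USD→CAD: 2.767 × 0.3171 × 1.259 = 1.10467
CAD→SEK→AED→CAD: 6.862 × 0.3691 × 0.3602 = 0.91230
Maximum is CAD→AED→USD→CAD at 1.1047; arbitrage exists.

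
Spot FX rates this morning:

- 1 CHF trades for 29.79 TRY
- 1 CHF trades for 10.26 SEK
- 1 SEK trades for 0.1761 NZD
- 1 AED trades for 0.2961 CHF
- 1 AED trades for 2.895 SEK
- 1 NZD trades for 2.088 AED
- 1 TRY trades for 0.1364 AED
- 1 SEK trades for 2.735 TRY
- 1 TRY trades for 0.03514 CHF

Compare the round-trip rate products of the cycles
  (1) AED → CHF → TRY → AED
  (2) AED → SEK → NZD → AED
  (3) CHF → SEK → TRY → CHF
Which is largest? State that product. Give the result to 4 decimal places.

1.2032

(1) 0.2961 × 29.79 × 0.1364 = 1.20316
(2) 2.895 × 0.1761 × 2.088 = 1.06448
(3) 10.26 × 2.735 × 0.03514 = 0.98607
Highest is cycle (1) at 1.2032 (>1, arbitrage).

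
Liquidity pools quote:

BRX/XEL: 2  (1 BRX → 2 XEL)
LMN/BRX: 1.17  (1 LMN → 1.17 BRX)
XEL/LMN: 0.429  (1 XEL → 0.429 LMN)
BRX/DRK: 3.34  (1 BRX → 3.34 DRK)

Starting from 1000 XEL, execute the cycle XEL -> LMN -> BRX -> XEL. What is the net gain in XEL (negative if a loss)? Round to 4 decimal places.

1000 XEL × 0.429 = 429 LMN
429 LMN × 1.17 = 501.93 BRX
501.93 BRX × 2 = 1003.86 XEL
Net change: 1003.86 − 1000 = 3.86 XEL

3.8600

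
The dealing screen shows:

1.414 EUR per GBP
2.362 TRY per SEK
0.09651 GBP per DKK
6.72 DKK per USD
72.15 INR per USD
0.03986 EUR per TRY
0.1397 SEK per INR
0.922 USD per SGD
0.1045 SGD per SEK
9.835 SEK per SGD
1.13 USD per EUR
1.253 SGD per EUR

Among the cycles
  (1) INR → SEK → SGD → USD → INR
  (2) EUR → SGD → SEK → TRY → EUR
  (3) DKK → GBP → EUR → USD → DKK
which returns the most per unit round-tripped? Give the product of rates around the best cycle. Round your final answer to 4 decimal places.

(1) 0.1397 × 0.1045 × 0.922 × 72.15 = 0.97114
(2) 1.253 × 9.835 × 2.362 × 0.03986 = 1.16023
(3) 0.09651 × 1.414 × 1.13 × 6.72 = 1.03626
Highest is cycle (2) at 1.1602 (>1, arbitrage).

1.1602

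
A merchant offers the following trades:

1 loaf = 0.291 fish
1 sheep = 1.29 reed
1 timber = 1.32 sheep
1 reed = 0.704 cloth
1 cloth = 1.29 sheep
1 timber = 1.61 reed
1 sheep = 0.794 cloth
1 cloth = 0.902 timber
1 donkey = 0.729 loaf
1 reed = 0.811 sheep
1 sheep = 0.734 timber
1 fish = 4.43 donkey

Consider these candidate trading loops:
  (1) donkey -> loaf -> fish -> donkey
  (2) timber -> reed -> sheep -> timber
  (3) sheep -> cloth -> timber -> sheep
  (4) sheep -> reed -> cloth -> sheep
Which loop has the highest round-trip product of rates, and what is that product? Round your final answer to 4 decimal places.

1.1715

(1) 0.729 × 0.291 × 4.43 = 0.93978
(2) 1.61 × 0.811 × 0.734 = 0.95839
(3) 0.794 × 0.902 × 1.32 = 0.94537
(4) 1.29 × 0.704 × 1.29 = 1.17153
Highest is cycle (4) at 1.1715 (>1, arbitrage).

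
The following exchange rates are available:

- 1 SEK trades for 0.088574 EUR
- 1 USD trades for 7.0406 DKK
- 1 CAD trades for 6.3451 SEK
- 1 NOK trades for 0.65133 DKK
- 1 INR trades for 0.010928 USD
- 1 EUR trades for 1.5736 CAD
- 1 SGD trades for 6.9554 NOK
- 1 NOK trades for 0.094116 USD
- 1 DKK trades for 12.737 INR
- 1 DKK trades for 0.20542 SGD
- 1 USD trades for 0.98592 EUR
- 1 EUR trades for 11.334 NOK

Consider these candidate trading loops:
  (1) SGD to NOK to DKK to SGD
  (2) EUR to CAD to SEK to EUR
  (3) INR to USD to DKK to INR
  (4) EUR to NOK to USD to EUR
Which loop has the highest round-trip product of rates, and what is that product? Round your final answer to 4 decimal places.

(1) 6.9554 × 0.65133 × 0.20542 = 0.93061
(2) 1.5736 × 6.3451 × 0.088574 = 0.88438
(3) 0.010928 × 7.0406 × 12.737 = 0.97998
(4) 11.334 × 0.094116 × 0.98592 = 1.05169
Highest is cycle (4) at 1.0517 (>1, arbitrage).

1.0517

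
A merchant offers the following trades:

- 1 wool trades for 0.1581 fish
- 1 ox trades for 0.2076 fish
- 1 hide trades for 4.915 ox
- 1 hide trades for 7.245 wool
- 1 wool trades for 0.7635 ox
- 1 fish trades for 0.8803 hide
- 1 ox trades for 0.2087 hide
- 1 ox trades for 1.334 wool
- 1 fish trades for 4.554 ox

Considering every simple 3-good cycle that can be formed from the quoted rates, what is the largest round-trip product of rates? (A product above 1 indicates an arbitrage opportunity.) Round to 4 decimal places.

1.1544

wool→ox→hide→wool: 0.7635 × 0.2087 × 7.245 = 1.15444
wool→fish→hide→wool: 0.1581 × 0.8803 × 7.245 = 1.00833
wool→fish→ox→wool: 0.1581 × 4.554 × 1.334 = 0.96046
fish→hide→ox→fish: 0.8803 × 4.915 × 0.2076 = 0.89822
Maximum is wool→ox→hide→wool at 1.1544; arbitrage exists.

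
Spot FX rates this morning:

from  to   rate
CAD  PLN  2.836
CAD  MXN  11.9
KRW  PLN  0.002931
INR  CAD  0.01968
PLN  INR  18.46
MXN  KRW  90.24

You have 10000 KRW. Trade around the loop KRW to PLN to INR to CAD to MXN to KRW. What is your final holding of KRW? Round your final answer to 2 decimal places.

11434.54

10000 KRW × 0.002931 = 29.31 PLN
29.31 PLN × 18.46 = 541.0626 INR
541.0626 INR × 0.01968 = 10.648111968 CAD
10.648111968 CAD × 11.9 = 126.7125324192 MXN
126.7125324192 MXN × 90.24 = 11434.538925508608 KRW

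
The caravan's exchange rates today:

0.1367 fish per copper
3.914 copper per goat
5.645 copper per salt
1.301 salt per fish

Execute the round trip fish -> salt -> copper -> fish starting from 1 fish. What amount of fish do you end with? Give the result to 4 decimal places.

1.0039

1 fish × 1.301 = 1.301 salt
1.301 salt × 5.645 = 7.344145 copper
7.344145 copper × 0.1367 = 1.0039446215 fish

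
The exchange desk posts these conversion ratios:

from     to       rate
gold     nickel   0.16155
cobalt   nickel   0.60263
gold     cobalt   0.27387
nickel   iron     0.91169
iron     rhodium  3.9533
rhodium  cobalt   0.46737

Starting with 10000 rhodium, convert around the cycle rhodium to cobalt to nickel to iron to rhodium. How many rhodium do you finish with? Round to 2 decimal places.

10151.23

10000 rhodium × 0.46737 = 4673.7 cobalt
4673.7 cobalt × 0.60263 = 2816.511831 nickel
2816.511831 nickel × 0.91169 = 2567.78567120439 iron
2567.78567120439 iron × 3.9533 = 10151.227093972314987 rhodium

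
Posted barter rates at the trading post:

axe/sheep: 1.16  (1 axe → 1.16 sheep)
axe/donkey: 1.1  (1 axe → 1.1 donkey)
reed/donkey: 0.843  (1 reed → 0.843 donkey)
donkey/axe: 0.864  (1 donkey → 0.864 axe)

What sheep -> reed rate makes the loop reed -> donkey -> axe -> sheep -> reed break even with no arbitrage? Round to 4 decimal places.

1.1836

Known legs of the cycle: 0.843 × 0.864 × 1.16 = 0.84488832
For no arbitrage the full-cycle product must be 1, so the missing rate is 1 / 0.84488832 ≈ 1.183588.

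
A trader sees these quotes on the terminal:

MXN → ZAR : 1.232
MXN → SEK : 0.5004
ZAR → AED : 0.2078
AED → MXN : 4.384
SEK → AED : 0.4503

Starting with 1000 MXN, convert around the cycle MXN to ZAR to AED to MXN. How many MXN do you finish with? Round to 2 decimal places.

1000 MXN × 1.232 = 1232 ZAR
1232 ZAR × 0.2078 = 256.0096 AED
256.0096 AED × 4.384 = 1122.3460864 MXN

1122.35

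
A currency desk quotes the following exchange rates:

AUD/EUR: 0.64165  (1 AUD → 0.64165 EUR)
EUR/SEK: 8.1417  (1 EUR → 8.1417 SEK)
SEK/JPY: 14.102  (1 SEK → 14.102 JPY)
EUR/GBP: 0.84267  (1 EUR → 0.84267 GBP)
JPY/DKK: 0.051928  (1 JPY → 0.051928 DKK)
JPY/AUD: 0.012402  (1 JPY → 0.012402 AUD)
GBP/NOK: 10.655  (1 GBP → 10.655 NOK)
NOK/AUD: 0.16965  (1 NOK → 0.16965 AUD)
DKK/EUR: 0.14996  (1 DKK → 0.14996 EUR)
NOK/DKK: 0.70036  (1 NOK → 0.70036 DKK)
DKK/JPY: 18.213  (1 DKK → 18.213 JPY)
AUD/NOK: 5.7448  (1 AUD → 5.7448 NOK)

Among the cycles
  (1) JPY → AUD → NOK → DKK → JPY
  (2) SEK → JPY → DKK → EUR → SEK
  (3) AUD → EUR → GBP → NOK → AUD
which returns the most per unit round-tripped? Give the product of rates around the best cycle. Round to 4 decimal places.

(1) 0.012402 × 5.7448 × 0.70036 × 18.213 = 0.90880
(2) 14.102 × 0.051928 × 0.14996 × 8.1417 = 0.89407
(3) 0.64165 × 0.84267 × 10.655 × 0.16965 = 0.97738
Highest is cycle (3) at 0.9774 (≤1, no arbitrage).

0.9774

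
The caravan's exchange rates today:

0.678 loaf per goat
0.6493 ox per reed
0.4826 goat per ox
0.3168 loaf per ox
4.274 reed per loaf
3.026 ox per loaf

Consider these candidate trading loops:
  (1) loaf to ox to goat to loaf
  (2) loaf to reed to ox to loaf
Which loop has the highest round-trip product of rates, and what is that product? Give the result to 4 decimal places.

(1) 3.026 × 0.4826 × 0.678 = 0.99012
(2) 4.274 × 0.6493 × 0.3168 = 0.87915
Highest is cycle (1) at 0.9901 (≤1, no arbitrage).

0.9901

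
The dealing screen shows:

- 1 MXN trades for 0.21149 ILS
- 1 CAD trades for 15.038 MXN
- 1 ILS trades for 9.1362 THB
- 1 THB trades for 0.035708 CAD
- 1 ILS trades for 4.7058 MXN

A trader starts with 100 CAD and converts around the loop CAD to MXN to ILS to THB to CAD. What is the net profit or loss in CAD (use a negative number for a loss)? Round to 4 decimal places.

100 CAD × 15.038 = 1503.8 MXN
1503.8 MXN × 0.21149 = 318.038662 ILS
318.038662 ILS × 9.1362 = 2905.6648237644 THB
2905.6648237644 THB × 0.035708 = 103.7554795269791952 CAD
Net change: 103.7554795269791952 − 100 = 3.7554795269791952 CAD

3.7555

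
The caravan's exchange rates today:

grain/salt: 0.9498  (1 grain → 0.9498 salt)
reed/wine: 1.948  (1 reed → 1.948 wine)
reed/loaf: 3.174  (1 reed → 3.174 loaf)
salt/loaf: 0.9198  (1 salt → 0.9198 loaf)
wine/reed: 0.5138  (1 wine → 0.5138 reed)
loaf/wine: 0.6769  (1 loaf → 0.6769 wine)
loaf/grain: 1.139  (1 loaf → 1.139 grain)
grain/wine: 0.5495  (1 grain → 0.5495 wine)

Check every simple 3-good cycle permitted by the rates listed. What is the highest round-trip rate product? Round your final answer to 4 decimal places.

1.1039

loaf→wine→reed→loaf: 0.6769 × 0.5138 × 3.174 = 1.10389
loaf→grain→salt→loaf: 1.139 × 0.9498 × 0.9198 = 0.99506
Maximum is loaf→wine→reed→loaf at 1.1039; arbitrage exists.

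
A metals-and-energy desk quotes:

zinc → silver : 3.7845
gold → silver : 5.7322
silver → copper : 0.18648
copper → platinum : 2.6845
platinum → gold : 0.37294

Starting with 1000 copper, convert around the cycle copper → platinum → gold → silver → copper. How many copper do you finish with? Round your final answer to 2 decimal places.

1000 copper × 2.6845 = 2684.5 platinum
2684.5 platinum × 0.37294 = 1001.15743 gold
1001.15743 gold × 5.7322 = 5738.834620246 silver
5738.834620246 silver × 0.18648 = 1070.17787998347408 copper

1070.18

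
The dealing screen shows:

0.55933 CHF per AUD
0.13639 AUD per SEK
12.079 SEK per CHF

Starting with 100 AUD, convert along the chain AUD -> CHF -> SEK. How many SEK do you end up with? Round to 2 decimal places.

100 AUD × 0.55933 = 55.933 CHF
55.933 CHF × 12.079 = 675.614707 SEK

675.61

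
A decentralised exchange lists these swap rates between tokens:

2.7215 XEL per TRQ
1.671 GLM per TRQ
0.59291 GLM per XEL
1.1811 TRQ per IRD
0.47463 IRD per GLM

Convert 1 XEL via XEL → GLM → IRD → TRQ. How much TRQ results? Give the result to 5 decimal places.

0.33238

1 XEL × 0.59291 = 0.59291 GLM
0.59291 GLM × 0.47463 = 0.2814128733 IRD
0.2814128733 IRD × 1.1811 = 0.33237674465463 TRQ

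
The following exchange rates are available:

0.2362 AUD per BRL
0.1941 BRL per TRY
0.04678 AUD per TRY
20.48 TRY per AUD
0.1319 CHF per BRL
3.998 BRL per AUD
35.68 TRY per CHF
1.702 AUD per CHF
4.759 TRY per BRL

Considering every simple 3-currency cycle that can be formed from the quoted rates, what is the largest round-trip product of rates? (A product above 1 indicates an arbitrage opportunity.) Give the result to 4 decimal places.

0.9389

AUD→TRY→BRL→AUD: 20.48 × 0.1941 × 0.2362 = 0.93893
BRL→CHF→TRY→BRL: 0.1319 × 35.68 × 0.1941 = 0.91347
AUD→BRL→CHF→AUD: 3.998 × 0.1319 × 1.702 = 0.89753
AUD→BRL→TRY→AUD: 3.998 × 4.759 × 0.04678 = 0.89006
Maximum is AUD→TRY→BRL→AUD at 0.9389; no arbitrage — every cycle loses value.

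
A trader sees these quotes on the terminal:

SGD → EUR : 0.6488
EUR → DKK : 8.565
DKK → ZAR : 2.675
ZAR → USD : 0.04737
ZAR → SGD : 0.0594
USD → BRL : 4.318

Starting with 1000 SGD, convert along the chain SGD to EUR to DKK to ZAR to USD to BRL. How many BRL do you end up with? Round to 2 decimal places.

3040.52

1000 SGD × 0.6488 = 648.8 EUR
648.8 EUR × 8.565 = 5556.972 DKK
5556.972 DKK × 2.675 = 14864.9001 ZAR
14864.9001 ZAR × 0.04737 = 704.150317737 USD
704.150317737 USD × 4.318 = 3040.521071988366 BRL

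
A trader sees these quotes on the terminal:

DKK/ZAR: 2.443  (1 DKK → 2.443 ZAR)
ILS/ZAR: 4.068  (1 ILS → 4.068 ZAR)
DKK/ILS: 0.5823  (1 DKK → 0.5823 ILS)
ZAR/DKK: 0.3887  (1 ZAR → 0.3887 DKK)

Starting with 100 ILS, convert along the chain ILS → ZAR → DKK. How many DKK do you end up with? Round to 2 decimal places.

100 ILS × 4.068 = 406.8 ZAR
406.8 ZAR × 0.3887 = 158.12316 DKK

158.12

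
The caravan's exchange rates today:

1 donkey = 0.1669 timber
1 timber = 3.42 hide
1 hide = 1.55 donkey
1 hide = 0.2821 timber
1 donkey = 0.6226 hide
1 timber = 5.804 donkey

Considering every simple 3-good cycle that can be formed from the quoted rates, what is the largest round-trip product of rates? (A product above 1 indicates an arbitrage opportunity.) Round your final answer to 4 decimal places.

1.0194

donkey→hide→timber→donkey: 0.6226 × 0.2821 × 5.804 = 1.01939
donkey→timber→hide→donkey: 0.1669 × 3.42 × 1.55 = 0.88474
Maximum is donkey→hide→timber→donkey at 1.0194; arbitrage exists.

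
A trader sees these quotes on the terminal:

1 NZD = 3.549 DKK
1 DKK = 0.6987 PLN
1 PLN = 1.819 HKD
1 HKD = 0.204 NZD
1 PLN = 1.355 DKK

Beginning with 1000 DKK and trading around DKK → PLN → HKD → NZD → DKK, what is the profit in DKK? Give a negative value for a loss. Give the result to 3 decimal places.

-79.848

1000 DKK × 0.6987 = 698.7 PLN
698.7 PLN × 1.819 = 1270.9353 HKD
1270.9353 HKD × 0.204 = 259.2708012 NZD
259.2708012 NZD × 3.549 = 920.1520734588 DKK
Net change: 920.1520734588 − 1000 = -79.8479265412 DKK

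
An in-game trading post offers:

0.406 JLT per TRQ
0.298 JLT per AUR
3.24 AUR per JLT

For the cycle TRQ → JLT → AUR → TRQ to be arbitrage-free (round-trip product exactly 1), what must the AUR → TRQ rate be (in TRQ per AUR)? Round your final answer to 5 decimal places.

Known legs of the cycle: 0.406 × 3.24 = 1.31544
For no arbitrage the full-cycle product must be 1, so the missing rate is 1 / 1.31544 ≈ 0.7602019.

0.76020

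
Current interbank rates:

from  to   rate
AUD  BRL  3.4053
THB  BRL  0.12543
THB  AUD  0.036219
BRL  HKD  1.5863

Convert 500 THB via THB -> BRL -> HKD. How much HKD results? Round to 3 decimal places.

500 THB × 0.12543 = 62.715 BRL
62.715 BRL × 1.5863 = 99.4848045 HKD

99.485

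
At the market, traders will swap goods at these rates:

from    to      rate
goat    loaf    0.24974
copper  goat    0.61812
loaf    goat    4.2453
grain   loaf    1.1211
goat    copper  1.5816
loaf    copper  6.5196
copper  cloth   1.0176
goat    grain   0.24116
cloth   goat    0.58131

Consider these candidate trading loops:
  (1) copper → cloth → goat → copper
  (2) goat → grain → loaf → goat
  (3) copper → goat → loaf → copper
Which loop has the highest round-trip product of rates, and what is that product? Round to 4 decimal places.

(1) 1.0176 × 0.58131 × 1.5816 = 0.93558
(2) 0.24116 × 1.1211 × 4.2453 = 1.14778
(3) 0.61812 × 0.24974 × 6.5196 = 1.00643
Highest is cycle (2) at 1.1478 (>1, arbitrage).

1.1478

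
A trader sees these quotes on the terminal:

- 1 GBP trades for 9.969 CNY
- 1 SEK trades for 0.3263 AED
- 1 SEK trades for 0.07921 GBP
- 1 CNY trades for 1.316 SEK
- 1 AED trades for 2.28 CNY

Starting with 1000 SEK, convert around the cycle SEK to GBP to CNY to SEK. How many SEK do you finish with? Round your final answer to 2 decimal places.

1000 SEK × 0.07921 = 79.21 GBP
79.21 GBP × 9.969 = 789.64449 CNY
789.64449 CNY × 1.316 = 1039.17214884 SEK

1039.17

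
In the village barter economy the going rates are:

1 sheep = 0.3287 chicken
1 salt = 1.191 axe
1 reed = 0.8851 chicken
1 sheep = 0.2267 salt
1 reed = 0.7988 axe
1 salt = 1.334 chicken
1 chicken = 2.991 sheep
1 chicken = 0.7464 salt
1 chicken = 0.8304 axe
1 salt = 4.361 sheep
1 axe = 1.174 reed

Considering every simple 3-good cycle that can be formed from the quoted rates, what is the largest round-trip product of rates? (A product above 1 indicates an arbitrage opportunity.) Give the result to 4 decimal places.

1.0699

salt→sheep→chicken→salt: 4.361 × 0.3287 × 0.7464 = 1.06994
salt→chicken→sheep→salt: 1.334 × 2.991 × 0.2267 = 0.90453
reed→chicken→axe→reed: 0.8851 × 0.8304 × 1.174 = 0.86287
Maximum is salt→sheep→chicken→salt at 1.0699; arbitrage exists.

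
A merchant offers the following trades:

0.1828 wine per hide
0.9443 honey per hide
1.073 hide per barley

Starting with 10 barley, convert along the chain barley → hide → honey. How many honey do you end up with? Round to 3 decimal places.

10.132

10 barley × 1.073 = 10.73 hide
10.73 hide × 0.9443 = 10.132339 honey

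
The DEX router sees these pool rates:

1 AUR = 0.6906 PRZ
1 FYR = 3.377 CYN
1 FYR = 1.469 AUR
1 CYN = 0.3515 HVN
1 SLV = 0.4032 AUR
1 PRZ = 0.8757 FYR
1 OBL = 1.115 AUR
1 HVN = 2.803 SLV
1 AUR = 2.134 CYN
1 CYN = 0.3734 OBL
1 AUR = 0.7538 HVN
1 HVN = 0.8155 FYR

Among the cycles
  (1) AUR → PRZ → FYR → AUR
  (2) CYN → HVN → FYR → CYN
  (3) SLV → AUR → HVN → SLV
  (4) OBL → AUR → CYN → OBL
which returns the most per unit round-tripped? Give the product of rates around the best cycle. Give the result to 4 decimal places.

(1) 0.6906 × 0.8757 × 1.469 = 0.88839
(2) 0.3515 × 0.8155 × 3.377 = 0.96801
(3) 0.4032 × 0.7538 × 2.803 = 0.85192
(4) 1.115 × 2.134 × 0.3734 = 0.88847
Highest is cycle (2) at 0.9680 (≤1, no arbitrage).

0.9680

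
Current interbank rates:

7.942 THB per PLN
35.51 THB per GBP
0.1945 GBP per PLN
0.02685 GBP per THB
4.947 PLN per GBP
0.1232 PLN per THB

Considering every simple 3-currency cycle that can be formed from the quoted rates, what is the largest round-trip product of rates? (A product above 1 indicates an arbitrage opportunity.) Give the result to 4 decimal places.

1.0549

PLN→THB→GBP→PLN: 7.942 × 0.02685 × 4.947 = 1.05491
PLN→GBP→THB→PLN: 0.1945 × 35.51 × 0.1232 = 0.85090
Maximum is PLN→THB→GBP→PLN at 1.0549; arbitrage exists.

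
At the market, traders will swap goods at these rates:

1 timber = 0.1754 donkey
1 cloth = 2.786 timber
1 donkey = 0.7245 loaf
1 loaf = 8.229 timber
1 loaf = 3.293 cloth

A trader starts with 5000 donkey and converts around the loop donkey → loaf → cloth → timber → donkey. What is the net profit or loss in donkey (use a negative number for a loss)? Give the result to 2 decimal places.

829.23

5000 donkey × 0.7245 = 3622.5 loaf
3622.5 loaf × 3.293 = 11928.8925 cloth
11928.8925 cloth × 2.786 = 33233.894505 timber
33233.894505 timber × 0.1754 = 5829.225096177 donkey
Net change: 5829.225096177 − 5000 = 829.225096177 donkey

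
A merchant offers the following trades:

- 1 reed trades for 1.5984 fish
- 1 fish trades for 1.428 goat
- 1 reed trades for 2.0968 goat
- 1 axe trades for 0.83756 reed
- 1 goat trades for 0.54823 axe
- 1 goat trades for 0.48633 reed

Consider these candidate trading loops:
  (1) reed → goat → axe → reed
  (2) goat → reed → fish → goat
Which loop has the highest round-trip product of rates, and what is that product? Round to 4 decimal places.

(1) 2.0968 × 0.54823 × 0.83756 = 0.96280
(2) 0.48633 × 1.5984 × 1.428 = 1.11006
Highest is cycle (2) at 1.1101 (>1, arbitrage).

1.1101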